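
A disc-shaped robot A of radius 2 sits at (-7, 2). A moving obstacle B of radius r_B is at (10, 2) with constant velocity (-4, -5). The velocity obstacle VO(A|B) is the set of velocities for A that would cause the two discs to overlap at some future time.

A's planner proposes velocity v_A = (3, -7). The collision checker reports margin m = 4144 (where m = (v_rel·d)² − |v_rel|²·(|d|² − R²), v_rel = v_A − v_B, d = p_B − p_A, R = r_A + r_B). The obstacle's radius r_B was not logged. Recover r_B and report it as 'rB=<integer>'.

m = 4144
d = (17, 0);  v_rel = (7, -2),  |v_rel|² = 53
v_rel×d = (7)·(0) − (-2)·(17) = 34
since m = R²·53 − 34²:  R² = (1156 + 4144) / 53 = 100
R = √100 = 10  ⇒  r_B = 10 − 2 = 8

rB=8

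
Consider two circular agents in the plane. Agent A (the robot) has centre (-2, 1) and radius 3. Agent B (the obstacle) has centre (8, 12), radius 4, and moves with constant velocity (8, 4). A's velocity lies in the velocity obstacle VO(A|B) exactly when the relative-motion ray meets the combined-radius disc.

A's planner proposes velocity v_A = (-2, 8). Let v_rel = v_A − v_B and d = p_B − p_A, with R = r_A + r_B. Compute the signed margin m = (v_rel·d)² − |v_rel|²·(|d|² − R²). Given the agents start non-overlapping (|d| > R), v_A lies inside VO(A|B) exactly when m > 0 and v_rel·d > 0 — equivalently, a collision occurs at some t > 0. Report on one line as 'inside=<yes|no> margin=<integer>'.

d = (10, 11),  |d|² = 221;  R = 3+4 = 7,  c = 221−7² = 172
v_rel = (-10, 4),  |v_rel|² = 116;  v_rel·d = (-10)·(10) + (4)·(11) = -56
116·t² + 112·t + 172 = 0  ⇒  m = (-56)² − 116·172 = -16816
m = -16816 < 0,  v_rel·d = -56 < 0  ⇒  outside

inside=no margin=-16816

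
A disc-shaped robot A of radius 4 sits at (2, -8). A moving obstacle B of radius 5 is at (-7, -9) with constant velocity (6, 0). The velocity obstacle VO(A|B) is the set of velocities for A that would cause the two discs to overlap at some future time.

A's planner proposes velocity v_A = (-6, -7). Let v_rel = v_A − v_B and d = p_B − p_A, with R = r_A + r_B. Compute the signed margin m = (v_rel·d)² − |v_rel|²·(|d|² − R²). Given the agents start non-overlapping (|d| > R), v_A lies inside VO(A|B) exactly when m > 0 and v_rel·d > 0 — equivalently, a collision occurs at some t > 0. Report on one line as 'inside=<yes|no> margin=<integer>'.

d = (-9, -1),  |d|² = 82;  R = 4+5 = 9,  c = 82−9² = 1
v_rel = (-12, -7),  |v_rel|² = 193;  v_rel·d = (-12)·(-9) + (-7)·(-1) = 115
193·t² − 230·t + 1 = 0  ⇒  m = 115² − 193·1 = 13032
m = 13032 > 0,  v_rel·d = 115 > 0  ⇒  inside

inside=yes margin=13032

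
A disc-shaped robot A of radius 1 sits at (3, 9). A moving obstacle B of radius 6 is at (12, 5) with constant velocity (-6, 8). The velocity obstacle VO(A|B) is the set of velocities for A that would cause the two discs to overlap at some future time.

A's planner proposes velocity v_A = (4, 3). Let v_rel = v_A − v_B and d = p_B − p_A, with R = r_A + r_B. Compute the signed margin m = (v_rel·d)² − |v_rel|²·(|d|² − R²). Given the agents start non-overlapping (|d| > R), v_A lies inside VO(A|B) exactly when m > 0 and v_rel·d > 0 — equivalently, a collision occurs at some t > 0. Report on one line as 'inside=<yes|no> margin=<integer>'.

d = (9, -4),  |d|² = 97;  R = 1+6 = 7,  c = 97−7² = 48
v_rel = (10, -5),  |v_rel|² = 125;  v_rel·d = (10)·(9) + (-5)·(-4) = 110
125·t² − 220·t + 48 = 0  ⇒  m = 110² − 125·48 = 6100
m = 6100 > 0,  v_rel·d = 110 > 0  ⇒  inside

inside=yes margin=6100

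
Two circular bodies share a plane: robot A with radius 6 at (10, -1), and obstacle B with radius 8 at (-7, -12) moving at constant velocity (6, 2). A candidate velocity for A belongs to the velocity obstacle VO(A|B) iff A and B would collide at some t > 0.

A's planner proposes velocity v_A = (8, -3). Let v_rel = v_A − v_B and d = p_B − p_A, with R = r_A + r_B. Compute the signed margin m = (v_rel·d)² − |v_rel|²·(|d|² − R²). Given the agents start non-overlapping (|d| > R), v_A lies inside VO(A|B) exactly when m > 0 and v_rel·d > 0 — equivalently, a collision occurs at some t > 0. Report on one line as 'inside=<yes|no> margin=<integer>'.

d = (-17, -11),  |d|² = 410;  R = 6+8 = 14,  c = 410−14² = 214
v_rel = (2, -5),  |v_rel|² = 29;  v_rel·d = (2)·(-17) + (-5)·(-11) = 21
29·t² − 42·t + 214 = 0  ⇒  m = 21² − 29·214 = -5765
m = -5765 < 0,  v_rel·d = 21 > 0  ⇒  outside

inside=no margin=-5765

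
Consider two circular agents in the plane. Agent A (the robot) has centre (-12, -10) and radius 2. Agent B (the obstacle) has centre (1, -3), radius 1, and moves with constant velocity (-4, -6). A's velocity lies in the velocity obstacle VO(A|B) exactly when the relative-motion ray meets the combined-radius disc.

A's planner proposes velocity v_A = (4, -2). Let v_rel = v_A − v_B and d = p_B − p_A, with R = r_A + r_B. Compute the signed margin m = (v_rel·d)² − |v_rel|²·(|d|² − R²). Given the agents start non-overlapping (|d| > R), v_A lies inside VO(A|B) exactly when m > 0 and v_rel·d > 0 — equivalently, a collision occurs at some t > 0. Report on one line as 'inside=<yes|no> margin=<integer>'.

d = (13, 7),  |d|² = 218;  R = 2+1 = 3,  c = 218−3² = 209
v_rel = (8, 4),  |v_rel|² = 80;  v_rel·d = (8)·(13) + (4)·(7) = 132
80·t² − 264·t + 209 = 0  ⇒  m = 132² − 80·209 = 704
m = 704 > 0,  v_rel·d = 132 > 0  ⇒  inside

inside=yes margin=704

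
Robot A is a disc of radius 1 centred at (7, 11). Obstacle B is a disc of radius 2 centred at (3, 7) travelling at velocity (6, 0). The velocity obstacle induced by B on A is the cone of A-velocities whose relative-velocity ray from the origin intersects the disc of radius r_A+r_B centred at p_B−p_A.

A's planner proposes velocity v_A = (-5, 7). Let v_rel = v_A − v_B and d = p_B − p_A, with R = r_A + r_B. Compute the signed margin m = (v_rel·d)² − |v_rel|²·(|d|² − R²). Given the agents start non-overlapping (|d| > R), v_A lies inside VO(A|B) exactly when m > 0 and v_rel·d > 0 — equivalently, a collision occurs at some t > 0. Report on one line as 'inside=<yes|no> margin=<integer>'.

d = (-4, -4),  |d|² = 32;  R = 1+2 = 3,  c = 32−3² = 23
v_rel = (-11, 7),  |v_rel|² = 170;  v_rel·d = (-11)·(-4) + (7)·(-4) = 16
170·t² − 32·t + 23 = 0  ⇒  m = 16² − 170·23 = -3654
m = -3654 < 0,  v_rel·d = 16 > 0  ⇒  outside

inside=no margin=-3654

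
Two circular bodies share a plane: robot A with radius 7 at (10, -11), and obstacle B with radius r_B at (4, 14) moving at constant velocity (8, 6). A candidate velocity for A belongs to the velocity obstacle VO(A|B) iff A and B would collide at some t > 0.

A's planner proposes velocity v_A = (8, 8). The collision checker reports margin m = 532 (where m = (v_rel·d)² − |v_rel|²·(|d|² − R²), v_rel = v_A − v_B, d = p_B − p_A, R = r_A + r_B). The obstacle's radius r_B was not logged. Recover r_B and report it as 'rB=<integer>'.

m = 532
d = (-6, 25);  v_rel = (0, 2),  |v_rel|² = 4
v_rel×d = (0)·(25) − (2)·(-6) = 12
since m = R²·4 − 12²:  R² = (144 + 532) / 4 = 169
R = √169 = 13  ⇒  r_B = 13 − 7 = 6

rB=6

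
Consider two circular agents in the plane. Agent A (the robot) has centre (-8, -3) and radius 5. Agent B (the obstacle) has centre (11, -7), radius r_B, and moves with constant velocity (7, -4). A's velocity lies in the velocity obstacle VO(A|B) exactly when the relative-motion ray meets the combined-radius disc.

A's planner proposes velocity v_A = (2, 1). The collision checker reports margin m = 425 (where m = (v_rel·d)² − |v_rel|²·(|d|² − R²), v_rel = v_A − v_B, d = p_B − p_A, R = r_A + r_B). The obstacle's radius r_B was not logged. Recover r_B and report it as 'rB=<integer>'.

m = 425
d = (19, -4);  v_rel = (-5, 5),  |v_rel|² = 50
v_rel×d = (-5)·(-4) − (5)·(19) = -75
since m = R²·50 − (-75)²:  R² = (5625 + 425) / 50 = 121
R = √121 = 11  ⇒  r_B = 11 − 5 = 6

rB=6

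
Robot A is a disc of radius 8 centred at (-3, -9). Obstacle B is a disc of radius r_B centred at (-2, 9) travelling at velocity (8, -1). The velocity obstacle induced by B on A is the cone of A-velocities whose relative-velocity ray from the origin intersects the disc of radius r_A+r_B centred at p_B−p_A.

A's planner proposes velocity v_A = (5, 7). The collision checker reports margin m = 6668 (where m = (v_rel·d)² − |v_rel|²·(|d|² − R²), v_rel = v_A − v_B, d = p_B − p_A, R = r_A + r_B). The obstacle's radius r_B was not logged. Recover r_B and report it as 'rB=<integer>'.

m = 6668
d = (1, 18);  v_rel = (-3, 8),  |v_rel|² = 73
v_rel×d = (-3)·(18) − (8)·(1) = -62
since m = R²·73 − (-62)²:  R² = (3844 + 6668) / 73 = 144
R = √144 = 12  ⇒  r_B = 12 − 8 = 4

rB=4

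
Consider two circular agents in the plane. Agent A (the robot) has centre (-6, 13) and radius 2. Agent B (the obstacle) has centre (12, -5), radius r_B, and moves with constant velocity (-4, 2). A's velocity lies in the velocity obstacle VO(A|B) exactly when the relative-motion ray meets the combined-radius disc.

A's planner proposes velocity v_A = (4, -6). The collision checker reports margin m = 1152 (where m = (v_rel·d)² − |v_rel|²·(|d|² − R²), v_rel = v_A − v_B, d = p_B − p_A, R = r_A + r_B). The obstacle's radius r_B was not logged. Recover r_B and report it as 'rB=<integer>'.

m = 1152
d = (18, -18);  v_rel = (8, -8),  |v_rel|² = 128
v_rel×d = (8)·(-18) − (-8)·(18) = 0
since m = R²·128 − 0²:  R² = (0 + 1152) / 128 = 9
R = √9 = 3  ⇒  r_B = 3 − 2 = 1

rB=1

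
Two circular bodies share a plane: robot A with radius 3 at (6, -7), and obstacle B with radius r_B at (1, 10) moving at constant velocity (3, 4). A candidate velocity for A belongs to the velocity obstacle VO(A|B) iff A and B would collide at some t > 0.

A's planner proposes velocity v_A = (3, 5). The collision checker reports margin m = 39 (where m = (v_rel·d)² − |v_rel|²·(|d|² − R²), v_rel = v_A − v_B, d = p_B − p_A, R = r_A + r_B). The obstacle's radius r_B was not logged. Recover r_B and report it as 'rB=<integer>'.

m = 39
d = (-5, 17);  v_rel = (0, 1),  |v_rel|² = 1
v_rel×d = (0)·(17) − (1)·(-5) = 5
since m = R²·1 − 5²:  R² = (25 + 39) / 1 = 64
R = √64 = 8  ⇒  r_B = 8 − 3 = 5

rB=5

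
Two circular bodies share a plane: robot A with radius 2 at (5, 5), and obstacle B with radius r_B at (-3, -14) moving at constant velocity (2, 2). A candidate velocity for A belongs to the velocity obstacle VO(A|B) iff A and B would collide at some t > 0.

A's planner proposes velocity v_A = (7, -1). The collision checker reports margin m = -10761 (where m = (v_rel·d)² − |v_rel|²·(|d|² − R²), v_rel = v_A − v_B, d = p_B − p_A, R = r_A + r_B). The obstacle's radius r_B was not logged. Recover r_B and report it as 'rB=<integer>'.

m = -10761
d = (-8, -19);  v_rel = (5, -3),  |v_rel|² = 34
v_rel×d = (5)·(-19) − (-3)·(-8) = -119
since m = R²·34 − (-119)²:  R² = (14161 + -10761) / 34 = 100
R = √100 = 10  ⇒  r_B = 10 − 2 = 8

rB=8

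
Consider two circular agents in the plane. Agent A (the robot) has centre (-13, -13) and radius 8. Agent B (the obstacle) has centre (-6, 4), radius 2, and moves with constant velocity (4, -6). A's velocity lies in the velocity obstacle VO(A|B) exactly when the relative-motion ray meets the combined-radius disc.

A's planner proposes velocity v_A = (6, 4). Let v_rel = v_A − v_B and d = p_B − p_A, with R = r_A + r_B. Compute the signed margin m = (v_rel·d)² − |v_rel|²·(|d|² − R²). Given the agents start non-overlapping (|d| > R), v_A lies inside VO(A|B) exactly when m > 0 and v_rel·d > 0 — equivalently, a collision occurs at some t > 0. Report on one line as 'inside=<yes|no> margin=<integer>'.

d = (7, 17),  |d|² = 338;  R = 8+2 = 10,  c = 338−10² = 238
v_rel = (2, 10),  |v_rel|² = 104;  v_rel·d = (2)·(7) + (10)·(17) = 184
104·t² − 368·t + 238 = 0  ⇒  m = 184² − 104·238 = 9104
m = 9104 > 0,  v_rel·d = 184 > 0  ⇒  inside

inside=yes margin=9104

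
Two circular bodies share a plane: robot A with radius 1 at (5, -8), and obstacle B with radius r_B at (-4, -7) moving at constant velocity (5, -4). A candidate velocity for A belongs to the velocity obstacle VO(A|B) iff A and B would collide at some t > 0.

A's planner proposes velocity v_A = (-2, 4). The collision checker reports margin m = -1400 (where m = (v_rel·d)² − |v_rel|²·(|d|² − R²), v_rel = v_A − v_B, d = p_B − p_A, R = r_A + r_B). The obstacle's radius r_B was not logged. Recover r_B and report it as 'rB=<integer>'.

m = -1400
d = (-9, 1);  v_rel = (-7, 8),  |v_rel|² = 113
v_rel×d = (-7)·(1) − (8)·(-9) = 65
since m = R²·113 − 65²:  R² = (4225 + -1400) / 113 = 25
R = √25 = 5  ⇒  r_B = 5 − 1 = 4

rB=4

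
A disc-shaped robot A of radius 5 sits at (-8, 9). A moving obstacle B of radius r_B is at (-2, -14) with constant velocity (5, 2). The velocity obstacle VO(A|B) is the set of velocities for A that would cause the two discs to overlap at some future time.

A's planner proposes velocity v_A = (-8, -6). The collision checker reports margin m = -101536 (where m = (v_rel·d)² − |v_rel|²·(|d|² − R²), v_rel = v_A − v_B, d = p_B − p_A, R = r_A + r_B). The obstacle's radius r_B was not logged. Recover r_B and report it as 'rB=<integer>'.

m = -101536
d = (6, -23);  v_rel = (-13, -8),  |v_rel|² = 233
v_rel×d = (-13)·(-23) − (-8)·(6) = 347
since m = R²·233 − 347²:  R² = (120409 + -101536) / 233 = 81
R = √81 = 9  ⇒  r_B = 9 − 5 = 4

rB=4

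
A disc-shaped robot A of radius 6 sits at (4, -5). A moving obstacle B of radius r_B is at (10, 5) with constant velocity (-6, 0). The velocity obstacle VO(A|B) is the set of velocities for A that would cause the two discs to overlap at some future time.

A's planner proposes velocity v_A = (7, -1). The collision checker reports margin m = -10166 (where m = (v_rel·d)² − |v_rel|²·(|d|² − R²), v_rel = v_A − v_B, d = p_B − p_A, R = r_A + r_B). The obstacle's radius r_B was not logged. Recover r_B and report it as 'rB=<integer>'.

m = -10166
d = (6, 10);  v_rel = (13, -1),  |v_rel|² = 170
v_rel×d = (13)·(10) − (-1)·(6) = 136
since m = R²·170 − 136²:  R² = (18496 + -10166) / 170 = 49
R = √49 = 7  ⇒  r_B = 7 − 6 = 1

rB=1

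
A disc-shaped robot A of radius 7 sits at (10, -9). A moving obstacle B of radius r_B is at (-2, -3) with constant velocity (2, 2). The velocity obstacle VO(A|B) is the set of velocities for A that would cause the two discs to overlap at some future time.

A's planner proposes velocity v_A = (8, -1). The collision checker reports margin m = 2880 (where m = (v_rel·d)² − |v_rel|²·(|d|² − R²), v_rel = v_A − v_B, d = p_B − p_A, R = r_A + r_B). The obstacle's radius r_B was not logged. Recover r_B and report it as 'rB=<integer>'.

m = 2880
d = (-12, 6);  v_rel = (6, -3),  |v_rel|² = 45
v_rel×d = (6)·(6) − (-3)·(-12) = 0
since m = R²·45 − 0²:  R² = (0 + 2880) / 45 = 64
R = √64 = 8  ⇒  r_B = 8 − 7 = 1

rB=1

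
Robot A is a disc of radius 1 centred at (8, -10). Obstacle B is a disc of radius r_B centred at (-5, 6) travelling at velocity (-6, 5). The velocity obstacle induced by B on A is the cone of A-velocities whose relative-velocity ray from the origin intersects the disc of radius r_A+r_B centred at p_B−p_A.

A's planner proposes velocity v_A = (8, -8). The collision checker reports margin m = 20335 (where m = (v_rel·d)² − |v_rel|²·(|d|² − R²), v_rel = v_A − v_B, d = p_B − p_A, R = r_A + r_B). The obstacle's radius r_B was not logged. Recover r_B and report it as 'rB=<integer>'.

m = 20335
d = (-13, 16);  v_rel = (14, -13),  |v_rel|² = 365
v_rel×d = (14)·(16) − (-13)·(-13) = 55
since m = R²·365 − 55²:  R² = (3025 + 20335) / 365 = 64
R = √64 = 8  ⇒  r_B = 8 − 1 = 7

rB=7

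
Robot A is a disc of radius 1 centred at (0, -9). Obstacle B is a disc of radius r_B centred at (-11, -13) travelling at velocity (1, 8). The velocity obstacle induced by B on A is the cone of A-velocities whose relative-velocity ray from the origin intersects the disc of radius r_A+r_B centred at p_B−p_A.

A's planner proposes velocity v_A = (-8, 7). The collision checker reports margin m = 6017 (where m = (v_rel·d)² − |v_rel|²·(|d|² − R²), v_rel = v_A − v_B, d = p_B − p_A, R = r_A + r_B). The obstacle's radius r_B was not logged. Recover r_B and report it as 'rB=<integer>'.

m = 6017
d = (-11, -4);  v_rel = (-9, -1),  |v_rel|² = 82
v_rel×d = (-9)·(-4) − (-1)·(-11) = 25
since m = R²·82 − 25²:  R² = (625 + 6017) / 82 = 81
R = √81 = 9  ⇒  r_B = 9 − 1 = 8

rB=8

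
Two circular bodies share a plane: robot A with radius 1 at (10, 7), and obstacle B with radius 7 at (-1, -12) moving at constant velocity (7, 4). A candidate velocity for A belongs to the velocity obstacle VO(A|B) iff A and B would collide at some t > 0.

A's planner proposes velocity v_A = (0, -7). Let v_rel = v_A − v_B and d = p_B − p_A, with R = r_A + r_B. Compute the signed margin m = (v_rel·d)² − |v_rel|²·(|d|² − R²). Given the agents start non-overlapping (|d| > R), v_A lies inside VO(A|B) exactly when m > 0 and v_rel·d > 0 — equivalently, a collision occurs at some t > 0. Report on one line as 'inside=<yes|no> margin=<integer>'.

d = (-11, -19),  |d|² = 482;  R = 1+7 = 8,  c = 482−8² = 418
v_rel = (-7, -11),  |v_rel|² = 170;  v_rel·d = (-7)·(-11) + (-11)·(-19) = 286
170·t² − 572·t + 418 = 0  ⇒  m = 286² − 170·418 = 10736
m = 10736 > 0,  v_rel·d = 286 > 0  ⇒  inside

inside=yes margin=10736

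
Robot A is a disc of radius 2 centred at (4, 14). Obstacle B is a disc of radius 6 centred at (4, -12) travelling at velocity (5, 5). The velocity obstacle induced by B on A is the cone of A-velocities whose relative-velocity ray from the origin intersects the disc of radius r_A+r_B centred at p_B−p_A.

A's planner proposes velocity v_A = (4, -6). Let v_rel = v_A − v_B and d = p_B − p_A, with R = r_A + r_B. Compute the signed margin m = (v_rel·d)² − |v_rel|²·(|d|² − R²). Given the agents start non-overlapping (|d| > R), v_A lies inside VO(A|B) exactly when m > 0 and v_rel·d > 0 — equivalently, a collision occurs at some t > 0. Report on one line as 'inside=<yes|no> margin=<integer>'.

d = (0, -26),  |d|² = 676;  R = 2+6 = 8,  c = 676−8² = 612
v_rel = (-1, -11),  |v_rel|² = 122;  v_rel·d = (-1)·(0) + (-11)·(-26) = 286
122·t² − 572·t + 612 = 0  ⇒  m = 286² − 122·612 = 7132
m = 7132 > 0,  v_rel·d = 286 > 0  ⇒  inside

inside=yes margin=7132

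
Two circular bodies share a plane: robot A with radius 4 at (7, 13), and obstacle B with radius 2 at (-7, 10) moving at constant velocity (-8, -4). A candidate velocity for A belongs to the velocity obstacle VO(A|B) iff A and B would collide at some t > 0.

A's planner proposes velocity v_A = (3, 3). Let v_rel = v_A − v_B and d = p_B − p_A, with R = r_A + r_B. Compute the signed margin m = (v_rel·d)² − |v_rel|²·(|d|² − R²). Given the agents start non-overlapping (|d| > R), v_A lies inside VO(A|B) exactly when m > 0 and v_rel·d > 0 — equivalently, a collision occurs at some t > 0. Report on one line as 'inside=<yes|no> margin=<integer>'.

d = (-14, -3),  |d|² = 205;  R = 4+2 = 6,  c = 205−6² = 169
v_rel = (11, 7),  |v_rel|² = 170;  v_rel·d = (11)·(-14) + (7)·(-3) = -175
170·t² + 350·t + 169 = 0  ⇒  m = (-175)² − 170·169 = 1895
m = 1895 > 0,  v_rel·d = -175 < 0  ⇒  outside

inside=no margin=1895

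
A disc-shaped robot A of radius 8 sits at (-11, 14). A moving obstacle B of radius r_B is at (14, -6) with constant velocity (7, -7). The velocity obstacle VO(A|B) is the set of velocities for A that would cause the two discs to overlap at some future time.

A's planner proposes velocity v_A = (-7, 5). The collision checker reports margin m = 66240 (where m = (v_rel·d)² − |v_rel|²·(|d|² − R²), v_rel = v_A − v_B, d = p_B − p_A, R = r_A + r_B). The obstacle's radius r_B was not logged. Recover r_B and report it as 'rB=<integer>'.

m = 66240
d = (25, -20);  v_rel = (-14, 12),  |v_rel|² = 340
v_rel×d = (-14)·(-20) − (12)·(25) = -20
since m = R²·340 − (-20)²:  R² = (400 + 66240) / 340 = 196
R = √196 = 14  ⇒  r_B = 14 − 8 = 6

rB=6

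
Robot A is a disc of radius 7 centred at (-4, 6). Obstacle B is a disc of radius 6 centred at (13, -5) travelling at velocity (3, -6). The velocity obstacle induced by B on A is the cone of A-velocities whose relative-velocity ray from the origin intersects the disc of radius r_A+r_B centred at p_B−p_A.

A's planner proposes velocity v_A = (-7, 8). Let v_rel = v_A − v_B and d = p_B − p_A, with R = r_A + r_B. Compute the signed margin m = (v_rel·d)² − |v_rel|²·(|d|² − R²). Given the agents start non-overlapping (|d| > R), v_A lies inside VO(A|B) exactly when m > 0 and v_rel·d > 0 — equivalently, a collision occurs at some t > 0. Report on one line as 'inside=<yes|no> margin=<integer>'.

d = (17, -11),  |d|² = 410;  R = 7+6 = 13,  c = 410−13² = 241
v_rel = (-10, 14),  |v_rel|² = 296;  v_rel·d = (-10)·(17) + (14)·(-11) = -324
296·t² + 648·t + 241 = 0  ⇒  m = (-324)² − 296·241 = 33640
m = 33640 > 0,  v_rel·d = -324 < 0  ⇒  outside

inside=no margin=33640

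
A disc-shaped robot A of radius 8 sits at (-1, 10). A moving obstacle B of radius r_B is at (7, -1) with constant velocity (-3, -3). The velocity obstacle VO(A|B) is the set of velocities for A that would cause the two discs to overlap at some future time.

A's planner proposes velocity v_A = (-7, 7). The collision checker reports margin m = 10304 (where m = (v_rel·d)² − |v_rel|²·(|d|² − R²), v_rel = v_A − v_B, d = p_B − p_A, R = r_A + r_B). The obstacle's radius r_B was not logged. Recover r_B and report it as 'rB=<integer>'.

m = 10304
d = (8, -11);  v_rel = (-4, 10),  |v_rel|² = 116
v_rel×d = (-4)·(-11) − (10)·(8) = -36
since m = R²·116 − (-36)²:  R² = (1296 + 10304) / 116 = 100
R = √100 = 10  ⇒  r_B = 10 − 8 = 2

rB=2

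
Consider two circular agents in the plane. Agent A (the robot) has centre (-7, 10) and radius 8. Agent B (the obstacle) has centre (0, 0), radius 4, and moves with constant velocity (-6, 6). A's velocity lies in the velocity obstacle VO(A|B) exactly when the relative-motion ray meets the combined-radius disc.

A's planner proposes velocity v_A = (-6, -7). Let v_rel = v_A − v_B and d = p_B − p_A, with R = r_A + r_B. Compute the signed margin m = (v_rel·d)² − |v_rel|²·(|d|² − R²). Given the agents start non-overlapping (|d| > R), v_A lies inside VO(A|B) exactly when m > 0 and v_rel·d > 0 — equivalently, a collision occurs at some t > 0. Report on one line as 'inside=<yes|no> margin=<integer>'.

d = (7, -10),  |d|² = 149;  R = 8+4 = 12,  c = 149−12² = 5
v_rel = (0, -13),  |v_rel|² = 169;  v_rel·d = (0)·(7) + (-13)·(-10) = 130
169·t² − 260·t + 5 = 0  ⇒  m = 130² − 169·5 = 16055
m = 16055 > 0,  v_rel·d = 130 > 0  ⇒  inside

inside=yes margin=16055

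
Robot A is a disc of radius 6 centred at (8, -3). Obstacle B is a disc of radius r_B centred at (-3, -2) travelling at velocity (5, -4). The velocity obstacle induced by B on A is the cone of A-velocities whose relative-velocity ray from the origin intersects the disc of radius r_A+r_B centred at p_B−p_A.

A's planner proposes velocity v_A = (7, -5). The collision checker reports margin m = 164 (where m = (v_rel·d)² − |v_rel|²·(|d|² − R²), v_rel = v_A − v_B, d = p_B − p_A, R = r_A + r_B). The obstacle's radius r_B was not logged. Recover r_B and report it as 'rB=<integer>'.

m = 164
d = (-11, 1);  v_rel = (2, -1),  |v_rel|² = 5
v_rel×d = (2)·(1) − (-1)·(-11) = -9
since m = R²·5 − (-9)²:  R² = (81 + 164) / 5 = 49
R = √49 = 7  ⇒  r_B = 7 − 6 = 1

rB=1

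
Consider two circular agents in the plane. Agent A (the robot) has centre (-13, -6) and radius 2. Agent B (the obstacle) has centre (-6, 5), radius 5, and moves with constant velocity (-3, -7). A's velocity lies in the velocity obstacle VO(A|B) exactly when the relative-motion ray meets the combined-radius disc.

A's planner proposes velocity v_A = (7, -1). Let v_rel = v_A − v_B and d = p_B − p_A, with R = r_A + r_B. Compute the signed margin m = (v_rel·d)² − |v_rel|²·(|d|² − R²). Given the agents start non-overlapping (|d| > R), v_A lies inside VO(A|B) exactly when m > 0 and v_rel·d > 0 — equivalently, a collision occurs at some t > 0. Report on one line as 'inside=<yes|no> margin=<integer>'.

d = (7, 11),  |d|² = 170;  R = 2+5 = 7,  c = 170−7² = 121
v_rel = (10, 6),  |v_rel|² = 136;  v_rel·d = (10)·(7) + (6)·(11) = 136
136·t² − 272·t + 121 = 0  ⇒  m = 136² − 136·121 = 2040
m = 2040 > 0,  v_rel·d = 136 > 0  ⇒  inside

inside=yes margin=2040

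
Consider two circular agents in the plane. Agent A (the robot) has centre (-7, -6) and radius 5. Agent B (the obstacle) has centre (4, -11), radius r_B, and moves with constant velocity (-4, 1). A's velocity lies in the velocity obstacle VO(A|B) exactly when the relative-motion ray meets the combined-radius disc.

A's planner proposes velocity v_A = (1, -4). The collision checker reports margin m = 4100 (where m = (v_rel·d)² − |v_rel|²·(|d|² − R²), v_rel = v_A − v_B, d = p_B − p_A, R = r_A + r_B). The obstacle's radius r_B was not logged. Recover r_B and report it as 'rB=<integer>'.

m = 4100
d = (11, -5);  v_rel = (5, -5),  |v_rel|² = 50
v_rel×d = (5)·(-5) − (-5)·(11) = 30
since m = R²·50 − 30²:  R² = (900 + 4100) / 50 = 100
R = √100 = 10  ⇒  r_B = 10 − 5 = 5

rB=5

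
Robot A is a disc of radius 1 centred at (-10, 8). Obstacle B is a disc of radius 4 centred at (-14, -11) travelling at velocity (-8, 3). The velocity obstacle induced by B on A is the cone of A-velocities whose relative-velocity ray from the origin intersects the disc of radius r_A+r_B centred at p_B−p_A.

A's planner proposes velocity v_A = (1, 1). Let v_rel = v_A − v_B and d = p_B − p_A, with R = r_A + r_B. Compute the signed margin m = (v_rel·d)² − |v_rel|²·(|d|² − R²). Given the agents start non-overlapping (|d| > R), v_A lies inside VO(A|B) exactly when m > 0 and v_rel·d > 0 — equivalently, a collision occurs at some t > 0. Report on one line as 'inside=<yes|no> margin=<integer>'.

d = (-4, -19),  |d|² = 377;  R = 1+4 = 5,  c = 377−5² = 352
v_rel = (9, -2),  |v_rel|² = 85;  v_rel·d = (9)·(-4) + (-2)·(-19) = 2
85·t² − 4·t + 352 = 0  ⇒  m = 2² − 85·352 = -29916
m = -29916 < 0,  v_rel·d = 2 > 0  ⇒  outside

inside=no margin=-29916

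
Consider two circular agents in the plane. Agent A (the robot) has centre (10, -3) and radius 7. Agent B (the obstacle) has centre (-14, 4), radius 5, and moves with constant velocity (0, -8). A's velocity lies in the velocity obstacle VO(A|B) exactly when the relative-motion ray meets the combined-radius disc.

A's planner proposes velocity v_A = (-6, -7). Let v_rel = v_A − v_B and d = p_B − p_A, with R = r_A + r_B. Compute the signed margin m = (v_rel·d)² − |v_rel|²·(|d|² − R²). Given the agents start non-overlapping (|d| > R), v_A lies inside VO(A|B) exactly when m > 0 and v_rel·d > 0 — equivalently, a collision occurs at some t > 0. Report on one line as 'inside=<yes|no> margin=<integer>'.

d = (-24, 7),  |d|² = 625;  R = 7+5 = 12,  c = 625−12² = 481
v_rel = (-6, 1),  |v_rel|² = 37;  v_rel·d = (-6)·(-24) + (1)·(7) = 151
37·t² − 302·t + 481 = 0  ⇒  m = 151² − 37·481 = 5004
m = 5004 > 0,  v_rel·d = 151 > 0  ⇒  inside

inside=yes margin=5004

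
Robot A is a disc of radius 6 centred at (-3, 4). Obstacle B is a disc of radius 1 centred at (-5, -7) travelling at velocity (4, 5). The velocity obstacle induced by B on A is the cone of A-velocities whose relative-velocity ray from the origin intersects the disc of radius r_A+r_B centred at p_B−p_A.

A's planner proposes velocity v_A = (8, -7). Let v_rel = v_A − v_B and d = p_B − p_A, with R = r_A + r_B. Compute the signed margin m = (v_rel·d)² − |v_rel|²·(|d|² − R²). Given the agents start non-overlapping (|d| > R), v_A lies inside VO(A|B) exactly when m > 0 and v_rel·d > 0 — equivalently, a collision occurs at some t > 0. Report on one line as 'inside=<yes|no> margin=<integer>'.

d = (-2, -11),  |d|² = 125;  R = 6+1 = 7,  c = 125−7² = 76
v_rel = (4, -12),  |v_rel|² = 160;  v_rel·d = (4)·(-2) + (-12)·(-11) = 124
160·t² − 248·t + 76 = 0  ⇒  m = 124² − 160·76 = 3216
m = 3216 > 0,  v_rel·d = 124 > 0  ⇒  inside

inside=yes margin=3216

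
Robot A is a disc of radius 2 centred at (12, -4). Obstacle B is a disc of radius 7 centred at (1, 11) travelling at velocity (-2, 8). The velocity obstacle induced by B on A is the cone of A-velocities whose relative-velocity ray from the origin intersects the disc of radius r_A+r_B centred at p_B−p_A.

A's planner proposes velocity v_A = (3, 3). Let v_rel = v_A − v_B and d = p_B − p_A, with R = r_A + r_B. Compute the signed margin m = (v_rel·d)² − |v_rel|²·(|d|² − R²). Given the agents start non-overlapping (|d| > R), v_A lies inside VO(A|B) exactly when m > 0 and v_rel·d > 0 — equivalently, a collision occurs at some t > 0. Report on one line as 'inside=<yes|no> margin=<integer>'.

d = (-11, 15),  |d|² = 346;  R = 2+7 = 9,  c = 346−9² = 265
v_rel = (5, -5),  |v_rel|² = 50;  v_rel·d = (5)·(-11) + (-5)·(15) = -130
50·t² + 260·t + 265 = 0  ⇒  m = (-130)² − 50·265 = 3650
m = 3650 > 0,  v_rel·d = -130 < 0  ⇒  outside

inside=no margin=3650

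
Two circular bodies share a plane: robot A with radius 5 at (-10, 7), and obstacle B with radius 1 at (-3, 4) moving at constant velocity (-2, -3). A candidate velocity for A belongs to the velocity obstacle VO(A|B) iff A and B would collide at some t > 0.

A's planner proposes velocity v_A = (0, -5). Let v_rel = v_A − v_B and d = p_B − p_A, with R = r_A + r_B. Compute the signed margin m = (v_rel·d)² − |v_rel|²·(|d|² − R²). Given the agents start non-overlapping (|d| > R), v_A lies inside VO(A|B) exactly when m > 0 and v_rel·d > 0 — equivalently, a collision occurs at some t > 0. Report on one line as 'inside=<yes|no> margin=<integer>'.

d = (7, -3),  |d|² = 58;  R = 5+1 = 6,  c = 58−6² = 22
v_rel = (2, -2),  |v_rel|² = 8;  v_rel·d = (2)·(7) + (-2)·(-3) = 20
8·t² − 40·t + 22 = 0  ⇒  m = 20² − 8·22 = 224
m = 224 > 0,  v_rel·d = 20 > 0  ⇒  inside

inside=yes margin=224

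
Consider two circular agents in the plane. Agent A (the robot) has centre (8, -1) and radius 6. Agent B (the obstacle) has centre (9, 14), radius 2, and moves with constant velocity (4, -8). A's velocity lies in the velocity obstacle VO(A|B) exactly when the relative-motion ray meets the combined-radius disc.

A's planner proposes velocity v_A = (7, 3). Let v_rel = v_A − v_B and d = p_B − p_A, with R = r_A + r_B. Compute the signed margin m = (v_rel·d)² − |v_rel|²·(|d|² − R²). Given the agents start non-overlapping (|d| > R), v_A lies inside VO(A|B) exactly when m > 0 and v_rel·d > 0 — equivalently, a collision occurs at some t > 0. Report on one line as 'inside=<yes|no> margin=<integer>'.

d = (1, 15),  |d|² = 226;  R = 6+2 = 8,  c = 226−8² = 162
v_rel = (3, 11),  |v_rel|² = 130;  v_rel·d = (3)·(1) + (11)·(15) = 168
130·t² − 336·t + 162 = 0  ⇒  m = 168² − 130·162 = 7164
m = 7164 > 0,  v_rel·d = 168 > 0  ⇒  inside

inside=yes margin=7164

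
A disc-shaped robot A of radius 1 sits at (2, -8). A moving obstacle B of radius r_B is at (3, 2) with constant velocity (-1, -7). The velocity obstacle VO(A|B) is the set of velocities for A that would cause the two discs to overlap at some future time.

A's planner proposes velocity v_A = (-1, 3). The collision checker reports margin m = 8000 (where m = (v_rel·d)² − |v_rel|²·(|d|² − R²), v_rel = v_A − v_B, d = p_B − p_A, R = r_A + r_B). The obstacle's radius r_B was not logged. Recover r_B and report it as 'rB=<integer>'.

m = 8000
d = (1, 10);  v_rel = (0, 10),  |v_rel|² = 100
v_rel×d = (0)·(10) − (10)·(1) = -10
since m = R²·100 − (-10)²:  R² = (100 + 8000) / 100 = 81
R = √81 = 9  ⇒  r_B = 9 − 1 = 8

rB=8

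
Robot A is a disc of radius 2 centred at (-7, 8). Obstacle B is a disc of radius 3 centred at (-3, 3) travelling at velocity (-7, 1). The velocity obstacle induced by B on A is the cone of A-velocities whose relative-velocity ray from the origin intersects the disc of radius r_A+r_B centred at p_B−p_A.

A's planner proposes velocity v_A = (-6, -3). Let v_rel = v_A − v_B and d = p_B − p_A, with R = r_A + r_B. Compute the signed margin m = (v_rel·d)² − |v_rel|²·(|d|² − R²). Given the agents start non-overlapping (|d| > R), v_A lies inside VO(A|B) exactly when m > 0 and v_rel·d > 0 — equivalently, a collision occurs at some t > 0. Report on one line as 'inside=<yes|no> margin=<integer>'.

d = (4, -5),  |d|² = 41;  R = 2+3 = 5,  c = 41−5² = 16
v_rel = (1, -4),  |v_rel|² = 17;  v_rel·d = (1)·(4) + (-4)·(-5) = 24
17·t² − 48·t + 16 = 0  ⇒  m = 24² − 17·16 = 304
m = 304 > 0,  v_rel·d = 24 > 0  ⇒  inside

inside=yes margin=304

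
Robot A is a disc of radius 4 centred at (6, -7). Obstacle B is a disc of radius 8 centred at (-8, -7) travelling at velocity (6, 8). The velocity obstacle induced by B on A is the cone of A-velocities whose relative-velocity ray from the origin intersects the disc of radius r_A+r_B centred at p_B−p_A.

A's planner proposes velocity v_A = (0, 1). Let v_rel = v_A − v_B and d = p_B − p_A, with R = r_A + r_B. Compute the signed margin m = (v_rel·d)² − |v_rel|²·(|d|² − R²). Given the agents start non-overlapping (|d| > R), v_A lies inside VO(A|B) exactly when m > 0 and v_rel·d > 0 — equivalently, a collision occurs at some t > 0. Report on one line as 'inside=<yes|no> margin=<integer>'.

d = (-14, 0),  |d|² = 196;  R = 4+8 = 12,  c = 196−12² = 52
v_rel = (-6, -7),  |v_rel|² = 85;  v_rel·d = (-6)·(-14) + (-7)·(0) = 84
85·t² − 168·t + 52 = 0  ⇒  m = 84² − 85·52 = 2636
m = 2636 > 0,  v_rel·d = 84 > 0  ⇒  inside

inside=yes margin=2636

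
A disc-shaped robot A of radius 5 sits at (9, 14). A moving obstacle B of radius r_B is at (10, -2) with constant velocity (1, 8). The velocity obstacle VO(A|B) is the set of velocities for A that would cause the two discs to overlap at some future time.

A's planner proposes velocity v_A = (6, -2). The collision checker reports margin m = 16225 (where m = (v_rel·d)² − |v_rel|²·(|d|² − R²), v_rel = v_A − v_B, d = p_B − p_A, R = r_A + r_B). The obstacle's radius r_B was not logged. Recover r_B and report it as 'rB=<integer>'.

m = 16225
d = (1, -16);  v_rel = (5, -10),  |v_rel|² = 125
v_rel×d = (5)·(-16) − (-10)·(1) = -70
since m = R²·125 − (-70)²:  R² = (4900 + 16225) / 125 = 169
R = √169 = 13  ⇒  r_B = 13 − 5 = 8

rB=8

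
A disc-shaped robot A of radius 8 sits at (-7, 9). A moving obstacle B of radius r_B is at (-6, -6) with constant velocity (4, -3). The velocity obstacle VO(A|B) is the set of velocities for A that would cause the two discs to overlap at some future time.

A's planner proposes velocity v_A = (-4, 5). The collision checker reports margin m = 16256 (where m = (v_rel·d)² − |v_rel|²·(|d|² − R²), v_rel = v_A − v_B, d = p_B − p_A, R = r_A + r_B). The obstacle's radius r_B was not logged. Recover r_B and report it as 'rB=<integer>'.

m = 16256
d = (1, -15);  v_rel = (-8, 8),  |v_rel|² = 128
v_rel×d = (-8)·(-15) − (8)·(1) = 112
since m = R²·128 − 112²:  R² = (12544 + 16256) / 128 = 225
R = √225 = 15  ⇒  r_B = 15 − 8 = 7

rB=7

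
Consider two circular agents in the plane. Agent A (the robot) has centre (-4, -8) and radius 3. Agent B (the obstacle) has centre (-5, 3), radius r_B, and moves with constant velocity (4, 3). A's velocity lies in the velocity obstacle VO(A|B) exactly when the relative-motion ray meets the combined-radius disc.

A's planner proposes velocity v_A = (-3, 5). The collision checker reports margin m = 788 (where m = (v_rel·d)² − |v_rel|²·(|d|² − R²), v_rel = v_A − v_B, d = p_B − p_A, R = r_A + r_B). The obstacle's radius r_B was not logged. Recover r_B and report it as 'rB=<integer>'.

m = 788
d = (-1, 11);  v_rel = (-7, 2),  |v_rel|² = 53
v_rel×d = (-7)·(11) − (2)·(-1) = -75
since m = R²·53 − (-75)²:  R² = (5625 + 788) / 53 = 121
R = √121 = 11  ⇒  r_B = 11 − 3 = 8

rB=8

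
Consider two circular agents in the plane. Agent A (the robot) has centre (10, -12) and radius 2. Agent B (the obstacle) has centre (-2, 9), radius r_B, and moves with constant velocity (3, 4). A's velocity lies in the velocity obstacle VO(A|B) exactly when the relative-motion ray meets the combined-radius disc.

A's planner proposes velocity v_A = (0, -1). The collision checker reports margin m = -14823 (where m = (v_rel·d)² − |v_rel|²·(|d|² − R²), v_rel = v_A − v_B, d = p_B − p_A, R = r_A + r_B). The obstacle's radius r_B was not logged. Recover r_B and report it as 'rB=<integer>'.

m = -14823
d = (-12, 21);  v_rel = (-3, -5),  |v_rel|² = 34
v_rel×d = (-3)·(21) − (-5)·(-12) = -123
since m = R²·34 − (-123)²:  R² = (15129 + -14823) / 34 = 9
R = √9 = 3  ⇒  r_B = 3 − 2 = 1

rB=1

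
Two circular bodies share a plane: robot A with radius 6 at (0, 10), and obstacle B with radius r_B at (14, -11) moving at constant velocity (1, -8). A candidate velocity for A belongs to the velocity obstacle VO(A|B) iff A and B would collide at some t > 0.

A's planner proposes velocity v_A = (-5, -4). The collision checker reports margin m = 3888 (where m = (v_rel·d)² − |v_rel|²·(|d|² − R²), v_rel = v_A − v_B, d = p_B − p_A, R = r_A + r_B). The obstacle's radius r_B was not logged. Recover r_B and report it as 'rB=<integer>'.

m = 3888
d = (14, -21);  v_rel = (-6, 4),  |v_rel|² = 52
v_rel×d = (-6)·(-21) − (4)·(14) = 70
since m = R²·52 − 70²:  R² = (4900 + 3888) / 52 = 169
R = √169 = 13  ⇒  r_B = 13 − 6 = 7

rB=7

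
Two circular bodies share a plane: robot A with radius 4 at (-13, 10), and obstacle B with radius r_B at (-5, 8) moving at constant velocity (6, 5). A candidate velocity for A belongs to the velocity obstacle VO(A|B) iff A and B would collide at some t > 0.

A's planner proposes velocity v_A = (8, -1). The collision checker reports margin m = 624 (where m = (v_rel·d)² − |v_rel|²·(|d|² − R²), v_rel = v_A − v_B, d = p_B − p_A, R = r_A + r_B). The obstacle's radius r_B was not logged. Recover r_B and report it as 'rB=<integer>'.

m = 624
d = (8, -2);  v_rel = (2, -6),  |v_rel|² = 40
v_rel×d = (2)·(-2) − (-6)·(8) = 44
since m = R²·40 − 44²:  R² = (1936 + 624) / 40 = 64
R = √64 = 8  ⇒  r_B = 8 − 4 = 4

rB=4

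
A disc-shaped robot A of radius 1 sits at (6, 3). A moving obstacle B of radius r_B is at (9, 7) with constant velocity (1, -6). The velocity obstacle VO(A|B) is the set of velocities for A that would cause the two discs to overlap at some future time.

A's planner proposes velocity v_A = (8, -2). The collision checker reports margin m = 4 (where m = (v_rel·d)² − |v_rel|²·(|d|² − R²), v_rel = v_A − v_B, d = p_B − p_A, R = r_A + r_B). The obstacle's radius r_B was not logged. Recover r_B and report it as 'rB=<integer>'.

m = 4
d = (3, 4);  v_rel = (7, 4),  |v_rel|² = 65
v_rel×d = (7)·(4) − (4)·(3) = 16
since m = R²·65 − 16²:  R² = (256 + 4) / 65 = 4
R = √4 = 2  ⇒  r_B = 2 − 1 = 1

rB=1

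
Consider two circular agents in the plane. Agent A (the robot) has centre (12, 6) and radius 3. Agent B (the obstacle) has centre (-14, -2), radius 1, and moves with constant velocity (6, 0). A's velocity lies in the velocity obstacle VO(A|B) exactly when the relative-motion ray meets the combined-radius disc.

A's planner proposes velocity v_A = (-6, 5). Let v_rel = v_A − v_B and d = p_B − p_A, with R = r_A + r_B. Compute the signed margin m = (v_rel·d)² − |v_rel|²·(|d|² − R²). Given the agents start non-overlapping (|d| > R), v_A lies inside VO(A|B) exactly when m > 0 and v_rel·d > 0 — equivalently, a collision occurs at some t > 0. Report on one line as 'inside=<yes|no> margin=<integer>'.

d = (-26, -8),  |d|² = 740;  R = 3+1 = 4,  c = 740−4² = 724
v_rel = (-12, 5),  |v_rel|² = 169;  v_rel·d = (-12)·(-26) + (5)·(-8) = 272
169·t² − 544·t + 724 = 0  ⇒  m = 272² − 169·724 = -48372
m = -48372 < 0,  v_rel·d = 272 > 0  ⇒  outside

inside=no margin=-48372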